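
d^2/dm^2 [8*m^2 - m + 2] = 16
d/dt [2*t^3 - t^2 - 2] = 2*t*(3*t - 1)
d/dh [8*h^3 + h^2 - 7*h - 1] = 24*h^2 + 2*h - 7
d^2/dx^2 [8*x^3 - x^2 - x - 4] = 48*x - 2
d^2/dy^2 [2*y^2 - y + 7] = 4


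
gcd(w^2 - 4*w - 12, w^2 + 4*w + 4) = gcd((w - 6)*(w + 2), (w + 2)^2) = w + 2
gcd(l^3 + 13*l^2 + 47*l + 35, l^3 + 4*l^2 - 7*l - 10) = l^2 + 6*l + 5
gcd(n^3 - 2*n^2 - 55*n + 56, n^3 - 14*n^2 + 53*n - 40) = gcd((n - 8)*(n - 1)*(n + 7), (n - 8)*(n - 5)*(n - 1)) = n^2 - 9*n + 8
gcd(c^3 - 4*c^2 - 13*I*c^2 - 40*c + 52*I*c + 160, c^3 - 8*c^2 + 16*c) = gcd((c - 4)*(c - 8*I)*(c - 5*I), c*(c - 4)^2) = c - 4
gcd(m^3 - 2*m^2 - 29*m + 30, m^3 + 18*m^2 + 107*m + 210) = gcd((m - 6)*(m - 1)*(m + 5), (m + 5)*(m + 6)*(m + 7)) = m + 5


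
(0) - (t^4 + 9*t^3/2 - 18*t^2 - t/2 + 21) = -t^4 - 9*t^3/2 + 18*t^2 + t/2 - 21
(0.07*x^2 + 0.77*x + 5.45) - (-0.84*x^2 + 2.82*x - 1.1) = 0.91*x^2 - 2.05*x + 6.55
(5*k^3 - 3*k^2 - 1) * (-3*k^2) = -15*k^5 + 9*k^4 + 3*k^2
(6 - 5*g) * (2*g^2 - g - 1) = -10*g^3 + 17*g^2 - g - 6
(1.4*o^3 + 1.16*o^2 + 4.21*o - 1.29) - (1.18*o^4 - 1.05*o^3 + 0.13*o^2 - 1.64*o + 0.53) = -1.18*o^4 + 2.45*o^3 + 1.03*o^2 + 5.85*o - 1.82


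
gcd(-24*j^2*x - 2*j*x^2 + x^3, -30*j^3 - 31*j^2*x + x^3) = -6*j + x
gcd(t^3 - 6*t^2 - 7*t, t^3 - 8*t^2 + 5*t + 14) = t^2 - 6*t - 7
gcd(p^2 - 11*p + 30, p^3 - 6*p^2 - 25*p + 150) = p^2 - 11*p + 30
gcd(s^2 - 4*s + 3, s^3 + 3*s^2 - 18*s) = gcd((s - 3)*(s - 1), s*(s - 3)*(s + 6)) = s - 3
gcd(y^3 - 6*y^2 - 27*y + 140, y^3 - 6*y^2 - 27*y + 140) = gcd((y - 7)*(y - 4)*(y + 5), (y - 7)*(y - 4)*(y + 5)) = y^3 - 6*y^2 - 27*y + 140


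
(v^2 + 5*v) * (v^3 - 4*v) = v^5 + 5*v^4 - 4*v^3 - 20*v^2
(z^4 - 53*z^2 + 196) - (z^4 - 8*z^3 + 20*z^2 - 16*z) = 8*z^3 - 73*z^2 + 16*z + 196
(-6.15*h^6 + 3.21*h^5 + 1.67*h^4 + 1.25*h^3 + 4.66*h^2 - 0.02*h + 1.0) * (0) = 0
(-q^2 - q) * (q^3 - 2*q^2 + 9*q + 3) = -q^5 + q^4 - 7*q^3 - 12*q^2 - 3*q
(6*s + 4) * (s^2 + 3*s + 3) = 6*s^3 + 22*s^2 + 30*s + 12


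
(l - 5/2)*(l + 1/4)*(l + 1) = l^3 - 5*l^2/4 - 23*l/8 - 5/8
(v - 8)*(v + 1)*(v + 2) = v^3 - 5*v^2 - 22*v - 16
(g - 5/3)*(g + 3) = g^2 + 4*g/3 - 5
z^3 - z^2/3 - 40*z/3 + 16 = (z - 3)*(z - 4/3)*(z + 4)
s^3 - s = s*(s - 1)*(s + 1)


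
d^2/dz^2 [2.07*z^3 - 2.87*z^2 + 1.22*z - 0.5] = 12.42*z - 5.74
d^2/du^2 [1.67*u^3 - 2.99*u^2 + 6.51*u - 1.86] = 10.02*u - 5.98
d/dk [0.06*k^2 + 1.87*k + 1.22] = 0.12*k + 1.87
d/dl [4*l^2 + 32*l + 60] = 8*l + 32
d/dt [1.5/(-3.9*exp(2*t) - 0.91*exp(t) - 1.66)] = (11.7*exp(t) + 1.365)*exp(t)/(3.9*exp(2*t) + 0.91*exp(t) + 1.66)^2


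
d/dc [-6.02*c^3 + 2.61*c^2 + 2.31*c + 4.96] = -18.06*c^2 + 5.22*c + 2.31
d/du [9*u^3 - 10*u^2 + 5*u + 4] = 27*u^2 - 20*u + 5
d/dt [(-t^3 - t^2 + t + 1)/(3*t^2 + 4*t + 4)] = t*(-3*t^3 - 8*t^2 - 19*t - 14)/(9*t^4 + 24*t^3 + 40*t^2 + 32*t + 16)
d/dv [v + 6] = 1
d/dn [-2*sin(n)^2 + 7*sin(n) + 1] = (7 - 4*sin(n))*cos(n)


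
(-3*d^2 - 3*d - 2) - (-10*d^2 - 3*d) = 7*d^2 - 2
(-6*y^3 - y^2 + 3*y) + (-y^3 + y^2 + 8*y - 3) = -7*y^3 + 11*y - 3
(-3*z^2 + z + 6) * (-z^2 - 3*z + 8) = 3*z^4 + 8*z^3 - 33*z^2 - 10*z + 48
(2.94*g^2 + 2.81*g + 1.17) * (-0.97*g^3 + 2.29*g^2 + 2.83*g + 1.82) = -2.8518*g^5 + 4.0069*g^4 + 13.6202*g^3 + 15.9824*g^2 + 8.4253*g + 2.1294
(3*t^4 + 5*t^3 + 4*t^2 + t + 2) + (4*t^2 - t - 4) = 3*t^4 + 5*t^3 + 8*t^2 - 2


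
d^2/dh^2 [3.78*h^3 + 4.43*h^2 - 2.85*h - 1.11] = 22.68*h + 8.86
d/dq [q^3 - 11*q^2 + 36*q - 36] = 3*q^2 - 22*q + 36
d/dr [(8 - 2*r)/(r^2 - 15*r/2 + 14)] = 8/(4*r^2 - 28*r + 49)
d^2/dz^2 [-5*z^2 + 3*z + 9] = -10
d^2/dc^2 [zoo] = 0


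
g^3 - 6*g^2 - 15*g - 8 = (g - 8)*(g + 1)^2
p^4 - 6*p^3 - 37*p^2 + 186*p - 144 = (p - 8)*(p - 3)*(p - 1)*(p + 6)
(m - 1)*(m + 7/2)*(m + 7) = m^3 + 19*m^2/2 + 14*m - 49/2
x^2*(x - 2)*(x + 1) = x^4 - x^3 - 2*x^2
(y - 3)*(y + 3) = y^2 - 9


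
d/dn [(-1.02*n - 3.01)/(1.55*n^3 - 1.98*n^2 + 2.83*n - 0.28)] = (3.162*n^3 + 11.9769*n^2 - 11.9196*n + 8.8039)/(2.4025*n^6 - 6.138*n^5 + 12.6934*n^4 - 12.0748*n^3 + 9.1177*n^2 - 1.5848*n + 0.0784)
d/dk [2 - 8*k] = -8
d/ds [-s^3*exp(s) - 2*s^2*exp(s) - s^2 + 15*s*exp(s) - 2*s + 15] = -s^3*exp(s) - 5*s^2*exp(s) + 11*s*exp(s) - 2*s + 15*exp(s) - 2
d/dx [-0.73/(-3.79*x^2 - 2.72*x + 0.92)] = (-5.5334*x - 1.9856)/(3.79*x^2 + 2.72*x - 0.92)^2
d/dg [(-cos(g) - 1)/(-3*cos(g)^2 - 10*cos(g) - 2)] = (3*cos(g)^2 + 6*cos(g) + 8)*sin(g)/(-3*sin(g)^2 + 10*cos(g) + 5)^2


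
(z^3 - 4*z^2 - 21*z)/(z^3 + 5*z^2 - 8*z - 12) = z*(z^2 - 4*z - 21)/(z^3 + 5*z^2 - 8*z - 12)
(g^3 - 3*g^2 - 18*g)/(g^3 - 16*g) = (g^2 - 3*g - 18)/(g^2 - 16)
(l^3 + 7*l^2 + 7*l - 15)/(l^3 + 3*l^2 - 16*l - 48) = (l^2 + 4*l - 5)/(l^2 - 16)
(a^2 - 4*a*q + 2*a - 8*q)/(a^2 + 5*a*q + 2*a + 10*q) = (a - 4*q)/(a + 5*q)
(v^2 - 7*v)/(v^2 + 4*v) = (v - 7)/(v + 4)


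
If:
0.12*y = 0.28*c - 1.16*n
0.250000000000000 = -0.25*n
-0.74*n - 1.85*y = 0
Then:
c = -3.97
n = -1.00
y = 0.40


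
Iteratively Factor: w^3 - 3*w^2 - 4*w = (w)*(w^2 - 3*w - 4) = w*(w - 4)*(w + 1)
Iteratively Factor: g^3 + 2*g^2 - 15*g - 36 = (g + 3)*(g^2 - g - 12) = (g + 3)^2*(g - 4)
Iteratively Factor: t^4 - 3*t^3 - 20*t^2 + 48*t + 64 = (t - 4)*(t^3 + t^2 - 16*t - 16) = (t - 4)^2*(t^2 + 5*t + 4) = (t - 4)^2*(t + 1)*(t + 4)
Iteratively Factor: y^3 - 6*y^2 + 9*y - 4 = (y - 4)*(y^2 - 2*y + 1) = (y - 4)*(y - 1)*(y - 1)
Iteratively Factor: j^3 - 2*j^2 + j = (j)*(j^2 - 2*j + 1) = j*(j - 1)*(j - 1)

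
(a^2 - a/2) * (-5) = -5*a^2 + 5*a/2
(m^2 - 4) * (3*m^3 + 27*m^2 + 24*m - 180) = 3*m^5 + 27*m^4 + 12*m^3 - 288*m^2 - 96*m + 720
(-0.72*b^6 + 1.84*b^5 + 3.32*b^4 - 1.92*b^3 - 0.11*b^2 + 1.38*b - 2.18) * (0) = 0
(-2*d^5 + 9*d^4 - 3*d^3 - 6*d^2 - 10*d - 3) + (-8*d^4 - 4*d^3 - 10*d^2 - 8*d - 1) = -2*d^5 + d^4 - 7*d^3 - 16*d^2 - 18*d - 4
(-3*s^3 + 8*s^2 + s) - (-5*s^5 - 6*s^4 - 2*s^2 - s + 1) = 5*s^5 + 6*s^4 - 3*s^3 + 10*s^2 + 2*s - 1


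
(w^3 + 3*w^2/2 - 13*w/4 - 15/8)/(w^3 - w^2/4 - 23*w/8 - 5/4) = (4*w^2 + 4*w - 15)/(4*w^2 - 3*w - 10)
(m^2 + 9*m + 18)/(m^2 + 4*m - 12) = (m + 3)/(m - 2)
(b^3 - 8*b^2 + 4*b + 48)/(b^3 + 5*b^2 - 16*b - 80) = (b^2 - 4*b - 12)/(b^2 + 9*b + 20)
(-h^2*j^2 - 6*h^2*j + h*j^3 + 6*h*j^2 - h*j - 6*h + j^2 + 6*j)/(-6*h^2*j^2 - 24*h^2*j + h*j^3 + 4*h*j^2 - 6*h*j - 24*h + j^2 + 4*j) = (h*j + 6*h - j^2 - 6*j)/(6*h*j + 24*h - j^2 - 4*j)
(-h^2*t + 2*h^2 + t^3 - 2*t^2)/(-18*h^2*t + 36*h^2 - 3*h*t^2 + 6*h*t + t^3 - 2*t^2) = (-h^2 + t^2)/(-18*h^2 - 3*h*t + t^2)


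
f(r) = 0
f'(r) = 0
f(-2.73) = 0.00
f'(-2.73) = 0.00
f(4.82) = 0.00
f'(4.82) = 0.00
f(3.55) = 0.00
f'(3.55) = 0.00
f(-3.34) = 0.00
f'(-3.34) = 0.00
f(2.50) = 0.00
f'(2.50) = 0.00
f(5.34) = 0.00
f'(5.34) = 0.00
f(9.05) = 0.00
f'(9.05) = 0.00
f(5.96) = 0.00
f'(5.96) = 0.00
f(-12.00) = 0.00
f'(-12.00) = 0.00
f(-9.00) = 0.00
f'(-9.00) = 0.00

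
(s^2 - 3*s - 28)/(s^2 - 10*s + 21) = (s + 4)/(s - 3)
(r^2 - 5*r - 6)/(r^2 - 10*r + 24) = (r + 1)/(r - 4)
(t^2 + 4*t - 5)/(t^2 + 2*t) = (t^2 + 4*t - 5)/(t*(t + 2))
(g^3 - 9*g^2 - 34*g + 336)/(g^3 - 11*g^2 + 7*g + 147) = (g^2 - 2*g - 48)/(g^2 - 4*g - 21)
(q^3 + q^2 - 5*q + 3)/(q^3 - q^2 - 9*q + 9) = (q - 1)/(q - 3)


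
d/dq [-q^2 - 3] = -2*q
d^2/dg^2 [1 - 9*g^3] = -54*g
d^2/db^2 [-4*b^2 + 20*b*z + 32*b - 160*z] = -8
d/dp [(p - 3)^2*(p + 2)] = (p - 3)*(3*p + 1)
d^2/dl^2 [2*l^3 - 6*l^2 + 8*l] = 12*l - 12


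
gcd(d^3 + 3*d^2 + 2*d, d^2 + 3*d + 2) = d^2 + 3*d + 2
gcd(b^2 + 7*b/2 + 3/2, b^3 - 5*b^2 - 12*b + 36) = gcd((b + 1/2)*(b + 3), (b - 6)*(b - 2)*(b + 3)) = b + 3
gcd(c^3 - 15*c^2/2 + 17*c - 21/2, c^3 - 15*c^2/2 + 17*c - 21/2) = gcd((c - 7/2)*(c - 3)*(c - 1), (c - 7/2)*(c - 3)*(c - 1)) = c^3 - 15*c^2/2 + 17*c - 21/2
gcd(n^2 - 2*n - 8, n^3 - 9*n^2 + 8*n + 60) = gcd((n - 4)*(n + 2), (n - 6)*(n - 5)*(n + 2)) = n + 2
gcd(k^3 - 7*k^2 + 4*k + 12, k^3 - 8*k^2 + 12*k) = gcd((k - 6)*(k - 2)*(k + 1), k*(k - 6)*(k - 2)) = k^2 - 8*k + 12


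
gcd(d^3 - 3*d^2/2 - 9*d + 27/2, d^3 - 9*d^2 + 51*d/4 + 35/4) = 1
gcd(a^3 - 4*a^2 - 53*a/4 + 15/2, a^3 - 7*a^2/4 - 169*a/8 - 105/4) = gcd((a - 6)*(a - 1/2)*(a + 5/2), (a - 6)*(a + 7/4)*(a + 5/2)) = a^2 - 7*a/2 - 15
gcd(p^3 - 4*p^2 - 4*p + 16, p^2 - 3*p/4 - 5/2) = p - 2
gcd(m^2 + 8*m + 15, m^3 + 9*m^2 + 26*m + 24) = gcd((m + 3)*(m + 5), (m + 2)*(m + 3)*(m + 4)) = m + 3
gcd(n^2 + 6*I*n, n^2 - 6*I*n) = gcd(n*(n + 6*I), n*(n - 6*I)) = n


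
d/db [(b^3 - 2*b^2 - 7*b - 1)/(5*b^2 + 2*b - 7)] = (5*b^4 + 4*b^3 + 10*b^2 + 38*b + 51)/(25*b^4 + 20*b^3 - 66*b^2 - 28*b + 49)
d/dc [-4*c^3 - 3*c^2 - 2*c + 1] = -12*c^2 - 6*c - 2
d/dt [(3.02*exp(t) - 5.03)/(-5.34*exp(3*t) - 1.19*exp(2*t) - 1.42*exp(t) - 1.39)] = (32.2536*exp(3*t) - 76.9868*exp(2*t) - 11.9714*exp(t) - 11.3404)*exp(t)/(28.5156*exp(6*t) + 12.7092*exp(5*t) + 16.5817*exp(4*t) + 18.2248*exp(3*t) + 5.3246*exp(2*t) + 3.9476*exp(t) + 1.9321)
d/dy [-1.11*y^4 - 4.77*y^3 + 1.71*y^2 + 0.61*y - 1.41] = -4.44*y^3 - 14.31*y^2 + 3.42*y + 0.61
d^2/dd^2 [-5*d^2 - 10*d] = -10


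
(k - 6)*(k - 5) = k^2 - 11*k + 30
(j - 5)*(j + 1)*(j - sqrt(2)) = j^3 - 4*j^2 - sqrt(2)*j^2 - 5*j + 4*sqrt(2)*j + 5*sqrt(2)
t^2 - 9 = (t - 3)*(t + 3)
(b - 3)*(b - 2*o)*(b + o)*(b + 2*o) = b^4 + b^3*o - 3*b^3 - 4*b^2*o^2 - 3*b^2*o - 4*b*o^3 + 12*b*o^2 + 12*o^3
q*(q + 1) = q^2 + q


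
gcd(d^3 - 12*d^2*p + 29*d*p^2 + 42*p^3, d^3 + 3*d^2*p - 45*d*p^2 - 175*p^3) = -d + 7*p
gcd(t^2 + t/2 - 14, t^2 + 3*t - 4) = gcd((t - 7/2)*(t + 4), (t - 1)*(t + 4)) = t + 4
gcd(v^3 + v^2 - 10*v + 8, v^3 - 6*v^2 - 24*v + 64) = v^2 + 2*v - 8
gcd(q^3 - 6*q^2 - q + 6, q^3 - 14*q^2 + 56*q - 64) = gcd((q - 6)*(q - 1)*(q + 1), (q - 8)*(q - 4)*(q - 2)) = 1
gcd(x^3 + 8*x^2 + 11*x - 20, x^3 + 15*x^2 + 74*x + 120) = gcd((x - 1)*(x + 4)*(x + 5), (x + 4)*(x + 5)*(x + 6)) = x^2 + 9*x + 20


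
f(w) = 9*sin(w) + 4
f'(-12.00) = 7.59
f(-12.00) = 8.83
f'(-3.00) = -8.91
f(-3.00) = 2.73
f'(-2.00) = -3.75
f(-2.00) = -4.18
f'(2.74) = -8.28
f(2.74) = 7.52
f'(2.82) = -8.54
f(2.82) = 6.84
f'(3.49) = -8.46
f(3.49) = 0.93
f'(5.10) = 3.40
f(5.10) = -4.33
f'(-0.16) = 8.89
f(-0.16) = 2.57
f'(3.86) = -6.78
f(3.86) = -1.92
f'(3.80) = -7.12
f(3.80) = -1.51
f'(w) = 9*cos(w)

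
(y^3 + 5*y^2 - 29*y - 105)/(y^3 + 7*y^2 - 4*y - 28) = (y^2 - 2*y - 15)/(y^2 - 4)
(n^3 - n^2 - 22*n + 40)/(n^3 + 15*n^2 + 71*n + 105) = (n^2 - 6*n + 8)/(n^2 + 10*n + 21)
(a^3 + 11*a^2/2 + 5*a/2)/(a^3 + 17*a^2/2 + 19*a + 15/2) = a/(a + 3)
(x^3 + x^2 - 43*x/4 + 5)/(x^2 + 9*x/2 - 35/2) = (x^2 + 7*x/2 - 2)/(x + 7)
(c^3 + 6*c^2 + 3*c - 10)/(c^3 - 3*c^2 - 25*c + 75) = (c^2 + c - 2)/(c^2 - 8*c + 15)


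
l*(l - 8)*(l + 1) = l^3 - 7*l^2 - 8*l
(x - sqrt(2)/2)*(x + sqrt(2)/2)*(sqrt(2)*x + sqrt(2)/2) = sqrt(2)*x^3 + sqrt(2)*x^2/2 - sqrt(2)*x/2 - sqrt(2)/4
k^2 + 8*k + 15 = (k + 3)*(k + 5)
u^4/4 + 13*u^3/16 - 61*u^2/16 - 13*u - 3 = (u/4 + 1)*(u - 4)*(u + 1/4)*(u + 3)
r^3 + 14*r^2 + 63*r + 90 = (r + 3)*(r + 5)*(r + 6)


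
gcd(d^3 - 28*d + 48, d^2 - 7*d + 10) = d - 2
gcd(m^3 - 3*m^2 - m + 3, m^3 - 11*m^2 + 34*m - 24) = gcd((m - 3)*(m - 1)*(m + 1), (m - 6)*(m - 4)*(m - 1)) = m - 1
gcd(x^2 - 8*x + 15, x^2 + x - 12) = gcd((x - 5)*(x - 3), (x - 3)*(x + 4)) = x - 3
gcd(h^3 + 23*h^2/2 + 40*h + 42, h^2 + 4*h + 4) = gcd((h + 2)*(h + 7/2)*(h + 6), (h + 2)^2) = h + 2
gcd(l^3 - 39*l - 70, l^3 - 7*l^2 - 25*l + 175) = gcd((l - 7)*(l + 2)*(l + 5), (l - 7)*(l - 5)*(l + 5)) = l^2 - 2*l - 35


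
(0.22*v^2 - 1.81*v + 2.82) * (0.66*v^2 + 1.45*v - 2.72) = 0.1452*v^4 - 0.8756*v^3 - 1.3617*v^2 + 9.0122*v - 7.6704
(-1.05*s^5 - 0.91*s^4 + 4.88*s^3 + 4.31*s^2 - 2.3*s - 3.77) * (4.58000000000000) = -4.809*s^5 - 4.1678*s^4 + 22.3504*s^3 + 19.7398*s^2 - 10.534*s - 17.2666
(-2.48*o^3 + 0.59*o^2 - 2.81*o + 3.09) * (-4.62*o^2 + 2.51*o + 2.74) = 11.4576*o^5 - 8.9506*o^4 + 7.6679*o^3 - 19.7123*o^2 + 0.056499999999998*o + 8.4666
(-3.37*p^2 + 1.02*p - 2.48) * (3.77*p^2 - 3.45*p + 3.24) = -12.7049*p^4 + 15.4719*p^3 - 23.7874*p^2 + 11.8608*p - 8.0352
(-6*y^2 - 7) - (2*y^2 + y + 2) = -8*y^2 - y - 9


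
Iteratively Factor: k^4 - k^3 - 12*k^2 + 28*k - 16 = (k - 1)*(k^3 - 12*k + 16) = (k - 1)*(k + 4)*(k^2 - 4*k + 4) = (k - 2)*(k - 1)*(k + 4)*(k - 2)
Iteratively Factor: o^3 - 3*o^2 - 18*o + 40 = (o - 5)*(o^2 + 2*o - 8) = (o - 5)*(o - 2)*(o + 4)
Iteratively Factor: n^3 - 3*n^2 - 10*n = (n - 5)*(n^2 + 2*n) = n*(n - 5)*(n + 2)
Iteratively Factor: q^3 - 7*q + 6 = (q + 3)*(q^2 - 3*q + 2) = (q - 1)*(q + 3)*(q - 2)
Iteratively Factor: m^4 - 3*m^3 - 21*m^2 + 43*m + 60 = (m + 4)*(m^3 - 7*m^2 + 7*m + 15) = (m - 5)*(m + 4)*(m^2 - 2*m - 3) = (m - 5)*(m + 1)*(m + 4)*(m - 3)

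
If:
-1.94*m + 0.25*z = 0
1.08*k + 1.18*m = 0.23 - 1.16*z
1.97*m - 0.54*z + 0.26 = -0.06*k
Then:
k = -0.71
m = 0.10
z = 0.76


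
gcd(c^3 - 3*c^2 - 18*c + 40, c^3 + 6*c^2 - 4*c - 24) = c - 2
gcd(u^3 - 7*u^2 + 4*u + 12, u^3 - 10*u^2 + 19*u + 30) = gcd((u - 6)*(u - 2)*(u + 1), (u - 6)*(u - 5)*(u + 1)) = u^2 - 5*u - 6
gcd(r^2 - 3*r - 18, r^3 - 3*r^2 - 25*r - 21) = r + 3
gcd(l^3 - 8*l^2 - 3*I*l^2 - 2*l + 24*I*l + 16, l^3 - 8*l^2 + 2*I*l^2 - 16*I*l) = l - 8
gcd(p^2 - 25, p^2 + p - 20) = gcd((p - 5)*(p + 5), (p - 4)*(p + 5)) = p + 5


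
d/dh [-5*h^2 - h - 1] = -10*h - 1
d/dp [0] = 0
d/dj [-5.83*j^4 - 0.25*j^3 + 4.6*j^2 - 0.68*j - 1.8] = -23.32*j^3 - 0.75*j^2 + 9.2*j - 0.68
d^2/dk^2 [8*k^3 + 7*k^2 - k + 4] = 48*k + 14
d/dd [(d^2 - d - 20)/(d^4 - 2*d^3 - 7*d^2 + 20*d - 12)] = (-2*d^4 + d^3 + 78*d^2 + 49*d - 206)/(d^7 - 2*d^6 - 14*d^5 + 40*d^4 + 25*d^3 - 182*d^2 + 204*d - 72)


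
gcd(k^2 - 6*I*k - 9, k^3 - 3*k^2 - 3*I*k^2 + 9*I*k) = k - 3*I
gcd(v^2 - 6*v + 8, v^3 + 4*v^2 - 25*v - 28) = v - 4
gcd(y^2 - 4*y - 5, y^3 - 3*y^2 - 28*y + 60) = 1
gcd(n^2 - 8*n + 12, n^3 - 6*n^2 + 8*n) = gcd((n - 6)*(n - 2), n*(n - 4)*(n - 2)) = n - 2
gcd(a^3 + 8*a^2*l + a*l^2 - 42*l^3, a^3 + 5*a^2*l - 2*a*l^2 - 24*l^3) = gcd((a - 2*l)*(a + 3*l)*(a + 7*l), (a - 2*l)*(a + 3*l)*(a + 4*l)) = a^2 + a*l - 6*l^2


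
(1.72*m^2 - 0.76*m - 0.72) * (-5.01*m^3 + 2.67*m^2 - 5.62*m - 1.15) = -8.6172*m^5 + 8.4*m^4 - 8.0884*m^3 + 0.370800000000001*m^2 + 4.9204*m + 0.828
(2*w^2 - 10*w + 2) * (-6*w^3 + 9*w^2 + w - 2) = -12*w^5 + 78*w^4 - 100*w^3 + 4*w^2 + 22*w - 4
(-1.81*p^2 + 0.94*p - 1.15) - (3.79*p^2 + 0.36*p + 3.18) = -5.6*p^2 + 0.58*p - 4.33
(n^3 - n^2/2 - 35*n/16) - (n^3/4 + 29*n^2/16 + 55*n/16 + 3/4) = 3*n^3/4 - 37*n^2/16 - 45*n/8 - 3/4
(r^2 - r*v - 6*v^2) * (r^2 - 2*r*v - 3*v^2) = r^4 - 3*r^3*v - 7*r^2*v^2 + 15*r*v^3 + 18*v^4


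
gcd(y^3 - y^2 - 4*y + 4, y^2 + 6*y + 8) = y + 2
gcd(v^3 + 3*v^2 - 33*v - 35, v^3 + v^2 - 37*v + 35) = v^2 + 2*v - 35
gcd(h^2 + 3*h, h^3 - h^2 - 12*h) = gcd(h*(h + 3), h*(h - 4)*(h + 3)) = h^2 + 3*h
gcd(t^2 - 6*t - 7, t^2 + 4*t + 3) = t + 1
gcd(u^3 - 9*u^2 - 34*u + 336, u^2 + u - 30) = u + 6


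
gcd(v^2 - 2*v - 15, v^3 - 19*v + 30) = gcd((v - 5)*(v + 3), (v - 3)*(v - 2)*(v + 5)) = 1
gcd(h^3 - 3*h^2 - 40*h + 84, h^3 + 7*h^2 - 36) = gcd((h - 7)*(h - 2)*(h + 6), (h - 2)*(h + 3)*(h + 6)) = h^2 + 4*h - 12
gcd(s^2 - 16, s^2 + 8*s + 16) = s + 4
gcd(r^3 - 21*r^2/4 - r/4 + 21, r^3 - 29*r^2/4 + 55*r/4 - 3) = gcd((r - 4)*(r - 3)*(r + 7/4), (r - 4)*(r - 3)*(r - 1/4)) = r^2 - 7*r + 12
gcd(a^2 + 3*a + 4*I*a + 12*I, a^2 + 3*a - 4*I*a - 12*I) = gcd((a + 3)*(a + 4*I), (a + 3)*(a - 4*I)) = a + 3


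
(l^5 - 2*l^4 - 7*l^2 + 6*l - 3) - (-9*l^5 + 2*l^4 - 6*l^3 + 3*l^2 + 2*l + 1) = 10*l^5 - 4*l^4 + 6*l^3 - 10*l^2 + 4*l - 4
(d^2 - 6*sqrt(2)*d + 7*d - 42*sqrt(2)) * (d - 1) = d^3 - 6*sqrt(2)*d^2 + 6*d^2 - 36*sqrt(2)*d - 7*d + 42*sqrt(2)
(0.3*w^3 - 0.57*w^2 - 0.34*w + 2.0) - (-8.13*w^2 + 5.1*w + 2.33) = 0.3*w^3 + 7.56*w^2 - 5.44*w - 0.33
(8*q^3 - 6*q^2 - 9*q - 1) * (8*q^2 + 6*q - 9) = 64*q^5 - 180*q^3 - 8*q^2 + 75*q + 9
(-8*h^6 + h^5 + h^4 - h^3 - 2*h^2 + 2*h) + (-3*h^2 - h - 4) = -8*h^6 + h^5 + h^4 - h^3 - 5*h^2 + h - 4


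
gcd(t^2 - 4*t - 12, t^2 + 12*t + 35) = 1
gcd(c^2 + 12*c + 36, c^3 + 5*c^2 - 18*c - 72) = c + 6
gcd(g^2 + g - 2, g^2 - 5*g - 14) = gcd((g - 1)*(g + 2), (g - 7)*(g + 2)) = g + 2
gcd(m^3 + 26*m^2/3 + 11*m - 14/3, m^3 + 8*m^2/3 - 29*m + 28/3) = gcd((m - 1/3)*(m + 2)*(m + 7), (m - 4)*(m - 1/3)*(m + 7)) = m^2 + 20*m/3 - 7/3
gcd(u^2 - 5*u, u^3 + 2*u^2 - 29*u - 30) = u - 5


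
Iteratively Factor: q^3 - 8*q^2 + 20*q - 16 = (q - 2)*(q^2 - 6*q + 8) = (q - 2)^2*(q - 4)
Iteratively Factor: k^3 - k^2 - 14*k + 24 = (k - 3)*(k^2 + 2*k - 8) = (k - 3)*(k - 2)*(k + 4)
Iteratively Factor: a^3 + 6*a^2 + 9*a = (a + 3)*(a^2 + 3*a) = a*(a + 3)*(a + 3)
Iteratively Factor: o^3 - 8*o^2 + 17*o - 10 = (o - 5)*(o^2 - 3*o + 2) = (o - 5)*(o - 2)*(o - 1)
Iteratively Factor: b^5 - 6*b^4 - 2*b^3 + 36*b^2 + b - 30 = (b + 2)*(b^4 - 8*b^3 + 14*b^2 + 8*b - 15) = (b - 1)*(b + 2)*(b^3 - 7*b^2 + 7*b + 15) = (b - 3)*(b - 1)*(b + 2)*(b^2 - 4*b - 5) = (b - 3)*(b - 1)*(b + 1)*(b + 2)*(b - 5)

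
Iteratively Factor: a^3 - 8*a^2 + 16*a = (a - 4)*(a^2 - 4*a) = a*(a - 4)*(a - 4)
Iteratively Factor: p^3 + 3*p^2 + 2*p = (p)*(p^2 + 3*p + 2) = p*(p + 1)*(p + 2)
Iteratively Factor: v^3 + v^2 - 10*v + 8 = (v + 4)*(v^2 - 3*v + 2) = (v - 1)*(v + 4)*(v - 2)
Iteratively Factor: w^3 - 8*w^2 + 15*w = (w)*(w^2 - 8*w + 15) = w*(w - 5)*(w - 3)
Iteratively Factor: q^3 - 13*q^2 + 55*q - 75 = (q - 5)*(q^2 - 8*q + 15) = (q - 5)^2*(q - 3)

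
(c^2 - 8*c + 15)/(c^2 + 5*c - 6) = (c^2 - 8*c + 15)/(c^2 + 5*c - 6)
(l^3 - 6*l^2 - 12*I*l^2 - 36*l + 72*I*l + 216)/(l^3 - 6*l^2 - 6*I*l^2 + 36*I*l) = (l - 6*I)/l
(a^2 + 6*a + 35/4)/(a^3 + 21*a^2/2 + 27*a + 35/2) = (a + 7/2)/(a^2 + 8*a + 7)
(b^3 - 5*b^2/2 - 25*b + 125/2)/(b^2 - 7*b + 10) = (2*b^2 + 5*b - 25)/(2*(b - 2))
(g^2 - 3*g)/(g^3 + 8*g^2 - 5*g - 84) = g/(g^2 + 11*g + 28)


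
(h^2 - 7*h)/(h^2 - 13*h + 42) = h/(h - 6)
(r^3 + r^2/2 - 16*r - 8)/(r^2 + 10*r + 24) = (r^2 - 7*r/2 - 2)/(r + 6)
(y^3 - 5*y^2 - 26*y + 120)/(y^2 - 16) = (y^2 - y - 30)/(y + 4)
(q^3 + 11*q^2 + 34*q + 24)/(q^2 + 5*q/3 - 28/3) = 3*(q^2 + 7*q + 6)/(3*q - 7)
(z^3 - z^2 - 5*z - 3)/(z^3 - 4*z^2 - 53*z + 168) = (z^2 + 2*z + 1)/(z^2 - z - 56)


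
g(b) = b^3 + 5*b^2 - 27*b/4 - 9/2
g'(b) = 3*b^2 + 10*b - 27/4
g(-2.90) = 32.74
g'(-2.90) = -10.52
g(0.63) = -6.52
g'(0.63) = 0.74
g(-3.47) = 37.35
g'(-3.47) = -5.33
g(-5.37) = 21.08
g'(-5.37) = 26.06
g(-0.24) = -2.61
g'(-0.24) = -8.98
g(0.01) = -4.57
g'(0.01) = -6.65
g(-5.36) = 21.34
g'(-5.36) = 25.84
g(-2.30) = 25.31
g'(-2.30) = -13.88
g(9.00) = 1068.75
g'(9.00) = 326.25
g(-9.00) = -267.75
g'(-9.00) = 146.25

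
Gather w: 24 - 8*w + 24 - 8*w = 48 - 16*w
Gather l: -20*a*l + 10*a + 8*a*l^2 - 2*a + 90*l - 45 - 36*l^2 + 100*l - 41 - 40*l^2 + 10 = 8*a + l^2*(8*a - 76) + l*(190 - 20*a) - 76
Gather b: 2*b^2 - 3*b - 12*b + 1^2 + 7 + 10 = 2*b^2 - 15*b + 18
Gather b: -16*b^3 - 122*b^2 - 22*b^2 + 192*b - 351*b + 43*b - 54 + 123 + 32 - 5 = -16*b^3 - 144*b^2 - 116*b + 96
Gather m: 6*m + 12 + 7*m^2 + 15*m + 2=7*m^2 + 21*m + 14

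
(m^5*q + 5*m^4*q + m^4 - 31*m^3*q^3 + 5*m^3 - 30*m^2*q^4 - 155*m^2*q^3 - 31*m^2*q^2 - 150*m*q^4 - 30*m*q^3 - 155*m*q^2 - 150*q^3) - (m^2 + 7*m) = m^5*q + 5*m^4*q + m^4 - 31*m^3*q^3 + 5*m^3 - 30*m^2*q^4 - 155*m^2*q^3 - 31*m^2*q^2 - m^2 - 150*m*q^4 - 30*m*q^3 - 155*m*q^2 - 7*m - 150*q^3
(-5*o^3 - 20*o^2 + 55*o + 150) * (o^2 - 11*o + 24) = -5*o^5 + 35*o^4 + 155*o^3 - 935*o^2 - 330*o + 3600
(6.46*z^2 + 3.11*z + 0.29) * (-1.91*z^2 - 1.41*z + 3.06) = -12.3386*z^4 - 15.0487*z^3 + 14.8286*z^2 + 9.1077*z + 0.8874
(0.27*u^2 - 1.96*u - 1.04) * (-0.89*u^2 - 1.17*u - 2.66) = -0.2403*u^4 + 1.4285*u^3 + 2.5006*u^2 + 6.4304*u + 2.7664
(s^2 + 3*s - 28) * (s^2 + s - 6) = s^4 + 4*s^3 - 31*s^2 - 46*s + 168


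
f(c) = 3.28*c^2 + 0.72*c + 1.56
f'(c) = 6.56*c + 0.72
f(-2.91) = 27.24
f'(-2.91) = -18.37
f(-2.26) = 16.69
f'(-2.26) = -14.11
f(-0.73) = 2.78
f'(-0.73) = -4.07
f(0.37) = 2.28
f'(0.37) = 3.15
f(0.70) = 3.67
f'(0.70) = 5.31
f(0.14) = 1.73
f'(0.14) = 1.64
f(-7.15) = 164.09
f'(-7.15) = -46.18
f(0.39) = 2.34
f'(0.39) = 3.28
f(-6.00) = 115.32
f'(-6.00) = -38.64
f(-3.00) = 28.92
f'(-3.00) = -18.96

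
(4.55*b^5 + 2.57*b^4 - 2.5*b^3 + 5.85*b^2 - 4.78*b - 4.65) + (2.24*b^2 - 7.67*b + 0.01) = 4.55*b^5 + 2.57*b^4 - 2.5*b^3 + 8.09*b^2 - 12.45*b - 4.64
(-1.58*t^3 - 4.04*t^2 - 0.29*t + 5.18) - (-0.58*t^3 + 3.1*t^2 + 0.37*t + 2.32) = -1.0*t^3 - 7.14*t^2 - 0.66*t + 2.86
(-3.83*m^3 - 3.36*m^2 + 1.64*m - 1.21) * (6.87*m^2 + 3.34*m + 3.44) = -26.3121*m^5 - 35.8754*m^4 - 13.1308*m^3 - 14.3935*m^2 + 1.6002*m - 4.1624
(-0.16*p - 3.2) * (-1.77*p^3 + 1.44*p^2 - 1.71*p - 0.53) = 0.2832*p^4 + 5.4336*p^3 - 4.3344*p^2 + 5.5568*p + 1.696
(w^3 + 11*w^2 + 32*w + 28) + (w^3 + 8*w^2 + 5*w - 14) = 2*w^3 + 19*w^2 + 37*w + 14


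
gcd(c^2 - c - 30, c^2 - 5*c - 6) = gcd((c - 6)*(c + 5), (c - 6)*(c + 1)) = c - 6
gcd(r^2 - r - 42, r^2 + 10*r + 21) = 1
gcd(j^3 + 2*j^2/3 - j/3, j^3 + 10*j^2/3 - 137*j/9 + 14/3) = j - 1/3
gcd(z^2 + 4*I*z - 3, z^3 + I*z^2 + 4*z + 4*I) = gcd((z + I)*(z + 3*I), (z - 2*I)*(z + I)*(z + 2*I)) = z + I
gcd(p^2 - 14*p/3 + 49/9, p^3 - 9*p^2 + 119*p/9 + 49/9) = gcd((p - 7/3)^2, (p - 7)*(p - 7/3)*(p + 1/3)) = p - 7/3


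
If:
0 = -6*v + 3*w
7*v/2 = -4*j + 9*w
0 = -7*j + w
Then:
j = 0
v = 0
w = 0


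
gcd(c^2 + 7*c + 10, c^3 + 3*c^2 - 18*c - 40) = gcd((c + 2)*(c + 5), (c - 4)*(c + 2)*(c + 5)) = c^2 + 7*c + 10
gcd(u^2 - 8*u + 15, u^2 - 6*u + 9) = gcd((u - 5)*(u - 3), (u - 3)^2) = u - 3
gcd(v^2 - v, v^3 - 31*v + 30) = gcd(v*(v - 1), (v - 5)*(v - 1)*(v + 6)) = v - 1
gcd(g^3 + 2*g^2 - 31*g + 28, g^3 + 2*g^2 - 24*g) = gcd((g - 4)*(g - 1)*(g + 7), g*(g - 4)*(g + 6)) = g - 4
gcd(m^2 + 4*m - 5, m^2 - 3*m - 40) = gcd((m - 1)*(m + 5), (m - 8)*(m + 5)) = m + 5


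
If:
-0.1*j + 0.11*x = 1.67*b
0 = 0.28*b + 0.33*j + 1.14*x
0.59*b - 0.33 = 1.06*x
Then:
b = -0.11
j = 1.37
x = -0.37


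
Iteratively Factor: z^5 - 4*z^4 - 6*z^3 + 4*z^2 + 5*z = (z + 1)*(z^4 - 5*z^3 - z^2 + 5*z) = (z - 1)*(z + 1)*(z^3 - 4*z^2 - 5*z) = (z - 5)*(z - 1)*(z + 1)*(z^2 + z) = z*(z - 5)*(z - 1)*(z + 1)*(z + 1)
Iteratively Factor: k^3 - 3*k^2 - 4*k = (k - 4)*(k^2 + k) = (k - 4)*(k + 1)*(k)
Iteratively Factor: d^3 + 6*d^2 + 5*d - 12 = (d + 4)*(d^2 + 2*d - 3) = (d + 3)*(d + 4)*(d - 1)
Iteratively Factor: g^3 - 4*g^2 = (g - 4)*(g^2) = g*(g - 4)*(g)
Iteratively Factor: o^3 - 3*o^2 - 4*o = (o - 4)*(o^2 + o) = o*(o - 4)*(o + 1)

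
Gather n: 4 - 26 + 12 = -10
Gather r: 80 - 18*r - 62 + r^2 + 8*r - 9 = r^2 - 10*r + 9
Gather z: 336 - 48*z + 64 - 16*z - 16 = 384 - 64*z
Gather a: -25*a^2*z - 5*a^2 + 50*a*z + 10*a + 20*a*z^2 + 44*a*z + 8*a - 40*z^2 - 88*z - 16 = a^2*(-25*z - 5) + a*(20*z^2 + 94*z + 18) - 40*z^2 - 88*z - 16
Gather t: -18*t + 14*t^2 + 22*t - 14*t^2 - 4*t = 0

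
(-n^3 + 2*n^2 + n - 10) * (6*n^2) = -6*n^5 + 12*n^4 + 6*n^3 - 60*n^2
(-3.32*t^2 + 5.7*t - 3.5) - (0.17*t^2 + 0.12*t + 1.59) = -3.49*t^2 + 5.58*t - 5.09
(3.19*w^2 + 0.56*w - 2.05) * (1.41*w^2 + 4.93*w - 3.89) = 4.4979*w^4 + 16.5163*w^3 - 12.5388*w^2 - 12.2849*w + 7.9745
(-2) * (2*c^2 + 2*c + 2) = -4*c^2 - 4*c - 4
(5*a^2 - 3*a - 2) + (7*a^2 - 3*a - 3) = 12*a^2 - 6*a - 5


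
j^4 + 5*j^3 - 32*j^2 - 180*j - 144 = (j - 6)*(j + 1)*(j + 4)*(j + 6)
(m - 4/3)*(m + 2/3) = m^2 - 2*m/3 - 8/9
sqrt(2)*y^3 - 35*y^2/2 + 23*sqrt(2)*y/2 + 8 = (y - 8*sqrt(2))*(y - sqrt(2))*(sqrt(2)*y + 1/2)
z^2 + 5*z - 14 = (z - 2)*(z + 7)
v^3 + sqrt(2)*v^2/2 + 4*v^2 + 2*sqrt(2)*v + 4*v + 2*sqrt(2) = (v + 2)^2*(v + sqrt(2)/2)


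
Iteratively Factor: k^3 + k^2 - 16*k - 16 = (k + 4)*(k^2 - 3*k - 4) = (k + 1)*(k + 4)*(k - 4)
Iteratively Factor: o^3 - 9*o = (o + 3)*(o^2 - 3*o) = o*(o + 3)*(o - 3)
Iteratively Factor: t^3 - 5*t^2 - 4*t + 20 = (t + 2)*(t^2 - 7*t + 10) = (t - 5)*(t + 2)*(t - 2)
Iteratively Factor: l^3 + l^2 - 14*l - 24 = (l - 4)*(l^2 + 5*l + 6) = (l - 4)*(l + 2)*(l + 3)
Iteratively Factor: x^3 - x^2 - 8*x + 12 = (x - 2)*(x^2 + x - 6) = (x - 2)*(x + 3)*(x - 2)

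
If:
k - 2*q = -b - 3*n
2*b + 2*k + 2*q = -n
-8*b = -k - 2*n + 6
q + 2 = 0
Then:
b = -38/45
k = 182/45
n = -12/5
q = -2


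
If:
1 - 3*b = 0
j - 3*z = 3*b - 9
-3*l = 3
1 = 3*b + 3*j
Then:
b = 1/3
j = 0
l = -1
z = 8/3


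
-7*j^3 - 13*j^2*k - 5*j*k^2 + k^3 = (-7*j + k)*(j + k)^2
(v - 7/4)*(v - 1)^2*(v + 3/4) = v^4 - 3*v^3 + 27*v^2/16 + 13*v/8 - 21/16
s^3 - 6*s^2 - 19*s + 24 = (s - 8)*(s - 1)*(s + 3)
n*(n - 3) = n^2 - 3*n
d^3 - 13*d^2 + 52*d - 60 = (d - 6)*(d - 5)*(d - 2)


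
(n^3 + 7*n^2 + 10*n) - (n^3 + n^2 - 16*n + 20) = 6*n^2 + 26*n - 20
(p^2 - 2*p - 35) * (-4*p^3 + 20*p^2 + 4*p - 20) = -4*p^5 + 28*p^4 + 104*p^3 - 728*p^2 - 100*p + 700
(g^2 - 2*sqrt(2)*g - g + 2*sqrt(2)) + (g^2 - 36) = 2*g^2 - 2*sqrt(2)*g - g - 36 + 2*sqrt(2)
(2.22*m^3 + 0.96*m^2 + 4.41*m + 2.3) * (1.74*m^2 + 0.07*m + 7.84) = 3.8628*m^5 + 1.8258*m^4 + 25.1454*m^3 + 11.8371*m^2 + 34.7354*m + 18.032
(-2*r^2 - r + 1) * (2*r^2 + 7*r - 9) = -4*r^4 - 16*r^3 + 13*r^2 + 16*r - 9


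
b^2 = b^2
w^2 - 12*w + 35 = (w - 7)*(w - 5)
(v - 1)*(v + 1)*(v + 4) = v^3 + 4*v^2 - v - 4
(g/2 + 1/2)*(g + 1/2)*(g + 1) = g^3/2 + 5*g^2/4 + g + 1/4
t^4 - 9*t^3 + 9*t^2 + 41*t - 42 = (t - 7)*(t - 3)*(t - 1)*(t + 2)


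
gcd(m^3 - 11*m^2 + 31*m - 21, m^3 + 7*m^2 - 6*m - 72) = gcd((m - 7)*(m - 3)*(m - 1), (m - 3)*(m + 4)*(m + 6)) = m - 3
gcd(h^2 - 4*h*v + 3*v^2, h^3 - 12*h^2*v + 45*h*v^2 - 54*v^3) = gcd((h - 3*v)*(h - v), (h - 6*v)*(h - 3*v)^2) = -h + 3*v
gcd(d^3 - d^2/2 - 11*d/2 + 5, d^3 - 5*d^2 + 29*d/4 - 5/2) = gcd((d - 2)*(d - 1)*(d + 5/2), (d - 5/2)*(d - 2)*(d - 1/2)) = d - 2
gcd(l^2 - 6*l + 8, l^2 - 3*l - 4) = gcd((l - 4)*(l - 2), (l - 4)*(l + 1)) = l - 4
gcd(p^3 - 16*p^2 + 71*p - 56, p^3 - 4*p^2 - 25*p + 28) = p^2 - 8*p + 7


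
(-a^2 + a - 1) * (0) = 0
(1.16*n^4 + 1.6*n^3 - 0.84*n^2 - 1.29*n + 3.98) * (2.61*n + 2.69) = 3.0276*n^5 + 7.2964*n^4 + 2.1116*n^3 - 5.6265*n^2 + 6.9177*n + 10.7062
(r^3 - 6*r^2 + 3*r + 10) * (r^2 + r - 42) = r^5 - 5*r^4 - 45*r^3 + 265*r^2 - 116*r - 420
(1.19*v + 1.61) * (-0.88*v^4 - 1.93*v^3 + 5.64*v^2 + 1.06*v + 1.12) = -1.0472*v^5 - 3.7135*v^4 + 3.6043*v^3 + 10.3418*v^2 + 3.0394*v + 1.8032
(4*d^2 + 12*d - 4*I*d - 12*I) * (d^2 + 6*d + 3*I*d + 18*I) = 4*d^4 + 36*d^3 + 8*I*d^3 + 84*d^2 + 72*I*d^2 + 108*d + 144*I*d + 216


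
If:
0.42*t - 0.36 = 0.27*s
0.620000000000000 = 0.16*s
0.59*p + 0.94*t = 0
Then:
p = -5.33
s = 3.88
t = 3.35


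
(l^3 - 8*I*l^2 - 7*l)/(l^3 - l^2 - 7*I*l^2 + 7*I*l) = (l - I)/(l - 1)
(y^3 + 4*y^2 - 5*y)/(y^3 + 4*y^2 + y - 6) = y*(y + 5)/(y^2 + 5*y + 6)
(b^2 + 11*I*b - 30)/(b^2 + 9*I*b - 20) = (b + 6*I)/(b + 4*I)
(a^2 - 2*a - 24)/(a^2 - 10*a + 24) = (a + 4)/(a - 4)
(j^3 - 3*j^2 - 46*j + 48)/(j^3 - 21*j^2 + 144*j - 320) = (j^2 + 5*j - 6)/(j^2 - 13*j + 40)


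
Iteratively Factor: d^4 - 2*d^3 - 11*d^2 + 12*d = (d - 1)*(d^3 - d^2 - 12*d) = d*(d - 1)*(d^2 - d - 12) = d*(d - 1)*(d + 3)*(d - 4)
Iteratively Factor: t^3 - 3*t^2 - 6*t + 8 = (t - 4)*(t^2 + t - 2) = (t - 4)*(t - 1)*(t + 2)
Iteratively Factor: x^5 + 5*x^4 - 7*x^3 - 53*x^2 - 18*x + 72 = (x - 3)*(x^4 + 8*x^3 + 17*x^2 - 2*x - 24) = (x - 3)*(x + 2)*(x^3 + 6*x^2 + 5*x - 12) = (x - 3)*(x + 2)*(x + 3)*(x^2 + 3*x - 4) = (x - 3)*(x - 1)*(x + 2)*(x + 3)*(x + 4)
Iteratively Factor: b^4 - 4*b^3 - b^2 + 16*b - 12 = (b - 1)*(b^3 - 3*b^2 - 4*b + 12) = (b - 3)*(b - 1)*(b^2 - 4) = (b - 3)*(b - 2)*(b - 1)*(b + 2)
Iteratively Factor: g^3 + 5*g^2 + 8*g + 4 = (g + 2)*(g^2 + 3*g + 2) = (g + 1)*(g + 2)*(g + 2)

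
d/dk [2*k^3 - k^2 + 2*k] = 6*k^2 - 2*k + 2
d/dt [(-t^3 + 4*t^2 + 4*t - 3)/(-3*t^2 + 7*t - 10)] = (3*t^4 - 14*t^3 + 70*t^2 - 98*t - 19)/(9*t^4 - 42*t^3 + 109*t^2 - 140*t + 100)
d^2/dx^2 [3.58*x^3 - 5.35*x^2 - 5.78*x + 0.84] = 21.48*x - 10.7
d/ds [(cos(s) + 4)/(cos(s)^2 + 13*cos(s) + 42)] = (cos(s)^2 + 8*cos(s) + 10)*sin(s)/(cos(s)^2 + 13*cos(s) + 42)^2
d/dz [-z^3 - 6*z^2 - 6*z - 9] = -3*z^2 - 12*z - 6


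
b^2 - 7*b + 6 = (b - 6)*(b - 1)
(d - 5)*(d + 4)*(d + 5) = d^3 + 4*d^2 - 25*d - 100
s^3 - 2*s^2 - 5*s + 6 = (s - 3)*(s - 1)*(s + 2)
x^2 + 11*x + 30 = (x + 5)*(x + 6)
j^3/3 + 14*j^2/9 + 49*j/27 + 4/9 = (j/3 + 1)*(j + 1/3)*(j + 4/3)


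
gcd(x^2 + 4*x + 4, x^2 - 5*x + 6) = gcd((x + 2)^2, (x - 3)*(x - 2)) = 1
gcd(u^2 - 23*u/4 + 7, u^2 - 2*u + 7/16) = u - 7/4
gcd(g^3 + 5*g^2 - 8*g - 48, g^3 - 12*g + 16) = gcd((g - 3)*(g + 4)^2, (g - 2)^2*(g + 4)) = g + 4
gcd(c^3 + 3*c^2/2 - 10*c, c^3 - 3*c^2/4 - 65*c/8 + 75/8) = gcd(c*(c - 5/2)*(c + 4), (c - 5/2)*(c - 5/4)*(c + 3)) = c - 5/2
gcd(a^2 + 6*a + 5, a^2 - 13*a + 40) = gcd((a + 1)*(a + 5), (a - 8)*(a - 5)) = 1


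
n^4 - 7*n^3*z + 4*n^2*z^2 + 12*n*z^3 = n*(n - 6*z)*(n - 2*z)*(n + z)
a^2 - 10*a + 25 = (a - 5)^2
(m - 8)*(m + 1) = m^2 - 7*m - 8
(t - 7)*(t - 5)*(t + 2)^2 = t^4 - 8*t^3 - 9*t^2 + 92*t + 140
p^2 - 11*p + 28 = (p - 7)*(p - 4)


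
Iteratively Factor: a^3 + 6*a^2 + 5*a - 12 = (a + 3)*(a^2 + 3*a - 4) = (a - 1)*(a + 3)*(a + 4)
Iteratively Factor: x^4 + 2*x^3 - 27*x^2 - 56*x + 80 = (x + 4)*(x^3 - 2*x^2 - 19*x + 20) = (x + 4)^2*(x^2 - 6*x + 5) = (x - 5)*(x + 4)^2*(x - 1)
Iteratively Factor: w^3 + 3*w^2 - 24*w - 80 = (w - 5)*(w^2 + 8*w + 16) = (w - 5)*(w + 4)*(w + 4)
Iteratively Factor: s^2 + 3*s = (s + 3)*(s)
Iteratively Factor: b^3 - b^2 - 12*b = (b - 4)*(b^2 + 3*b) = (b - 4)*(b + 3)*(b)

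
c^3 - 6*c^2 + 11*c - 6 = (c - 3)*(c - 2)*(c - 1)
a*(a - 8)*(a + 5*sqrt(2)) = a^3 - 8*a^2 + 5*sqrt(2)*a^2 - 40*sqrt(2)*a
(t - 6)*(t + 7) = t^2 + t - 42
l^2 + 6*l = l*(l + 6)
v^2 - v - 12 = (v - 4)*(v + 3)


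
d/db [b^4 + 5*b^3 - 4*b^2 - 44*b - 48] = 4*b^3 + 15*b^2 - 8*b - 44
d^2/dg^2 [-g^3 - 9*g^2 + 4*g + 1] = -6*g - 18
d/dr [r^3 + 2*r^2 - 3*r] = 3*r^2 + 4*r - 3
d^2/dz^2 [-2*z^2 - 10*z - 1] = -4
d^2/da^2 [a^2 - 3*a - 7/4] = 2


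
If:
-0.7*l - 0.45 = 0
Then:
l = -0.64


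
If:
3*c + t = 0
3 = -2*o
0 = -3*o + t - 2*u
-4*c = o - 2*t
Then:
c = 3/20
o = -3/2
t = -9/20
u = 81/40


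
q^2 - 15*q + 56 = (q - 8)*(q - 7)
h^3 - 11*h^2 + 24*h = h*(h - 8)*(h - 3)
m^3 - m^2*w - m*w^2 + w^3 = (m - w)^2*(m + w)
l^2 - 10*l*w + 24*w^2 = (l - 6*w)*(l - 4*w)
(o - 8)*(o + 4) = o^2 - 4*o - 32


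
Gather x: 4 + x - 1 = x + 3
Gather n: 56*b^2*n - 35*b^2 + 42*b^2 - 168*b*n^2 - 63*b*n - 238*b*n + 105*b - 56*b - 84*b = 7*b^2 - 168*b*n^2 - 35*b + n*(56*b^2 - 301*b)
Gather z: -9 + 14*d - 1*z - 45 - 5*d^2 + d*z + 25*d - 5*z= -5*d^2 + 39*d + z*(d - 6) - 54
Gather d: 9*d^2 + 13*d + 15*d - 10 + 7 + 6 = 9*d^2 + 28*d + 3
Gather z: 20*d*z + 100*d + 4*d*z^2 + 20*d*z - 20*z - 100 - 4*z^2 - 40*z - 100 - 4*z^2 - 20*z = 100*d + z^2*(4*d - 8) + z*(40*d - 80) - 200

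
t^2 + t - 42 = (t - 6)*(t + 7)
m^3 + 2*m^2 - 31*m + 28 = (m - 4)*(m - 1)*(m + 7)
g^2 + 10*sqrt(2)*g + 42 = (g + 3*sqrt(2))*(g + 7*sqrt(2))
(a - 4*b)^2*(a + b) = a^3 - 7*a^2*b + 8*a*b^2 + 16*b^3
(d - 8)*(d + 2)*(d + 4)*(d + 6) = d^4 + 4*d^3 - 52*d^2 - 304*d - 384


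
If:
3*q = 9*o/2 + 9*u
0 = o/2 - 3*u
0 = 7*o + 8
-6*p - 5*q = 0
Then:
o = -8/7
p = 40/21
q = -16/7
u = -4/21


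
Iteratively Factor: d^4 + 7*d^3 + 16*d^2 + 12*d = (d + 3)*(d^3 + 4*d^2 + 4*d) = (d + 2)*(d + 3)*(d^2 + 2*d) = (d + 2)^2*(d + 3)*(d)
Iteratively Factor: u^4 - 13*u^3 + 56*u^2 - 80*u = (u)*(u^3 - 13*u^2 + 56*u - 80) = u*(u - 4)*(u^2 - 9*u + 20) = u*(u - 4)^2*(u - 5)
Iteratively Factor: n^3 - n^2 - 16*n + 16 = (n + 4)*(n^2 - 5*n + 4) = (n - 1)*(n + 4)*(n - 4)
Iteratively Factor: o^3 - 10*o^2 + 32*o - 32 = (o - 4)*(o^2 - 6*o + 8) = (o - 4)*(o - 2)*(o - 4)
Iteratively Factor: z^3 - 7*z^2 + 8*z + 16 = (z + 1)*(z^2 - 8*z + 16) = (z - 4)*(z + 1)*(z - 4)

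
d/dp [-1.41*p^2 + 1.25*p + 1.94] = 1.25 - 2.82*p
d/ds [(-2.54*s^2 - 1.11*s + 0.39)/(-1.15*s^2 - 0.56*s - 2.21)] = (0.1459*s^2 + 12.1238*s + 2.6715)/(1.3225*s^4 + 1.288*s^3 + 5.3966*s^2 + 2.4752*s + 4.8841)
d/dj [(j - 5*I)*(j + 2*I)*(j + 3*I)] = 3*j^2 + 19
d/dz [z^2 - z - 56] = 2*z - 1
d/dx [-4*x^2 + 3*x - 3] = 3 - 8*x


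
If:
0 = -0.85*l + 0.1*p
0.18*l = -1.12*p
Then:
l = 0.00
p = 0.00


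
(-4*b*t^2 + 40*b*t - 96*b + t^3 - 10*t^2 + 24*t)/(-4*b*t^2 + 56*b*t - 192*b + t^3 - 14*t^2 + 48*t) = (t - 4)/(t - 8)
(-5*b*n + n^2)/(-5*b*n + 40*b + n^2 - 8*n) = n/(n - 8)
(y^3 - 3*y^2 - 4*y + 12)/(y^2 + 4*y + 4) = (y^2 - 5*y + 6)/(y + 2)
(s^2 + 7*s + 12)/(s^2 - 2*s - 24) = (s + 3)/(s - 6)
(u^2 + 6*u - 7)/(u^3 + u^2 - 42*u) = (u - 1)/(u*(u - 6))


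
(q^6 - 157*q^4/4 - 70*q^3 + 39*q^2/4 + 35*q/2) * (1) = q^6 - 157*q^4/4 - 70*q^3 + 39*q^2/4 + 35*q/2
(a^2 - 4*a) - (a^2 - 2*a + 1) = -2*a - 1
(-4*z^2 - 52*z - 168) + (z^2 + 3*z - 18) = -3*z^2 - 49*z - 186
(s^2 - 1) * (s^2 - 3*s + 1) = s^4 - 3*s^3 + 3*s - 1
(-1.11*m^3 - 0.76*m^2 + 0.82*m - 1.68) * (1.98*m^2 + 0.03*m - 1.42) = -2.1978*m^5 - 1.5381*m^4 + 3.177*m^3 - 2.2226*m^2 - 1.2148*m + 2.3856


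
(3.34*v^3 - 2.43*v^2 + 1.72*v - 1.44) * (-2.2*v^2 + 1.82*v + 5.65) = -7.348*v^5 + 11.4248*v^4 + 10.6644*v^3 - 7.4311*v^2 + 7.0972*v - 8.136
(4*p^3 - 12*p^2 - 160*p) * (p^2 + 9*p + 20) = 4*p^5 + 24*p^4 - 188*p^3 - 1680*p^2 - 3200*p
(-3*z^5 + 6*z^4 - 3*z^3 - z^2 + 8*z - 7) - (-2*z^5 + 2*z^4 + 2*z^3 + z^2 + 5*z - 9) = -z^5 + 4*z^4 - 5*z^3 - 2*z^2 + 3*z + 2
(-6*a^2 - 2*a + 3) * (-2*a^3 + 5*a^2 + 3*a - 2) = 12*a^5 - 26*a^4 - 34*a^3 + 21*a^2 + 13*a - 6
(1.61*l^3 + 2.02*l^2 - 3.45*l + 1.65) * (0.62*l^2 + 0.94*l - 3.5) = 0.9982*l^5 + 2.7658*l^4 - 5.8752*l^3 - 9.29*l^2 + 13.626*l - 5.775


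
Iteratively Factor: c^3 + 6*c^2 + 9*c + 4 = (c + 4)*(c^2 + 2*c + 1) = (c + 1)*(c + 4)*(c + 1)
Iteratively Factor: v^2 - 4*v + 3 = (v - 1)*(v - 3)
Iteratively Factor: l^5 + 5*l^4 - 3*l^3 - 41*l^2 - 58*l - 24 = (l + 1)*(l^4 + 4*l^3 - 7*l^2 - 34*l - 24) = (l - 3)*(l + 1)*(l^3 + 7*l^2 + 14*l + 8) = (l - 3)*(l + 1)*(l + 4)*(l^2 + 3*l + 2) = (l - 3)*(l + 1)*(l + 2)*(l + 4)*(l + 1)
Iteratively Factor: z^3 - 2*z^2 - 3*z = (z + 1)*(z^2 - 3*z) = z*(z + 1)*(z - 3)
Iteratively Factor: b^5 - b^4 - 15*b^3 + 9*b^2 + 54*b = (b)*(b^4 - b^3 - 15*b^2 + 9*b + 54) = b*(b + 2)*(b^3 - 3*b^2 - 9*b + 27) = b*(b + 2)*(b + 3)*(b^2 - 6*b + 9) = b*(b - 3)*(b + 2)*(b + 3)*(b - 3)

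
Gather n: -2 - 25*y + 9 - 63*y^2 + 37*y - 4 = -63*y^2 + 12*y + 3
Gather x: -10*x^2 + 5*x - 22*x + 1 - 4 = -10*x^2 - 17*x - 3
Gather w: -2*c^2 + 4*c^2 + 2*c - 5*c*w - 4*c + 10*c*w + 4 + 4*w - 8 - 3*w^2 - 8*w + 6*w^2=2*c^2 - 2*c + 3*w^2 + w*(5*c - 4) - 4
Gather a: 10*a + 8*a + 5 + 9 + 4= 18*a + 18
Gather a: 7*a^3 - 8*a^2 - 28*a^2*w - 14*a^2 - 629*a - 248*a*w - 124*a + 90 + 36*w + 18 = 7*a^3 + a^2*(-28*w - 22) + a*(-248*w - 753) + 36*w + 108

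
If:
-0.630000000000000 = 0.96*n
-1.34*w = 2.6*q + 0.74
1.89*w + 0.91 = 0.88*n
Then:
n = -0.66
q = 0.12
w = -0.79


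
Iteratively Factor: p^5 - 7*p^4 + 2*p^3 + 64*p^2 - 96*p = (p + 3)*(p^4 - 10*p^3 + 32*p^2 - 32*p) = p*(p + 3)*(p^3 - 10*p^2 + 32*p - 32) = p*(p - 4)*(p + 3)*(p^2 - 6*p + 8) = p*(p - 4)^2*(p + 3)*(p - 2)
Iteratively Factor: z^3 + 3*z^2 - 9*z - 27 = (z + 3)*(z^2 - 9) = (z - 3)*(z + 3)*(z + 3)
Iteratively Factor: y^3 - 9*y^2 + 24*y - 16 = (y - 1)*(y^2 - 8*y + 16) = (y - 4)*(y - 1)*(y - 4)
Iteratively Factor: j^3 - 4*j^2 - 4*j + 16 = (j - 4)*(j^2 - 4) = (j - 4)*(j - 2)*(j + 2)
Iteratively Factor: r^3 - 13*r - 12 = (r + 1)*(r^2 - r - 12) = (r + 1)*(r + 3)*(r - 4)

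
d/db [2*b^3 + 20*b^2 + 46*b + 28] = 6*b^2 + 40*b + 46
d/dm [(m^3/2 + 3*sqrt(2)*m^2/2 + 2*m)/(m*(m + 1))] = (m^2 + 2*m - 4 + 3*sqrt(2))/(2*(m^2 + 2*m + 1))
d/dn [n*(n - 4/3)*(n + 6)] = 3*n^2 + 28*n/3 - 8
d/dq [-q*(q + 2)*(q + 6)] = -3*q^2 - 16*q - 12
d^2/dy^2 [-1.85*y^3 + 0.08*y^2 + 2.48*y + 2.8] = 0.16 - 11.1*y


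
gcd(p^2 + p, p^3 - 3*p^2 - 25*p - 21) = p + 1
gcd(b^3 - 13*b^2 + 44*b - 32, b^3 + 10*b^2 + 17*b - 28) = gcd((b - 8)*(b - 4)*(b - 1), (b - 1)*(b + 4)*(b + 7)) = b - 1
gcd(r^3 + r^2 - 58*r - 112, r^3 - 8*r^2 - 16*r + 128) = r - 8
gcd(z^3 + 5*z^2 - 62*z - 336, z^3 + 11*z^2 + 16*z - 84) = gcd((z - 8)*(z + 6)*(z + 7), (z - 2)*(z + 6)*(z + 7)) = z^2 + 13*z + 42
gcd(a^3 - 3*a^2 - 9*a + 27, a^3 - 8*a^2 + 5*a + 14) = 1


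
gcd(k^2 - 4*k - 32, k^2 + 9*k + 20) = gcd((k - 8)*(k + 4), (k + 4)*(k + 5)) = k + 4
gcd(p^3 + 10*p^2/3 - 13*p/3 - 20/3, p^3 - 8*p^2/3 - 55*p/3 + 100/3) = p^2 + 7*p/3 - 20/3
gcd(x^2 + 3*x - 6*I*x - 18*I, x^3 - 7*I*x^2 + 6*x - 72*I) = x - 6*I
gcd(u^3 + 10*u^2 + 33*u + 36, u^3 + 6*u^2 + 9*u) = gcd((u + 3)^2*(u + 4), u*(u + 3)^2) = u^2 + 6*u + 9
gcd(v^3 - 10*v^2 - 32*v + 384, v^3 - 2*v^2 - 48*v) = v^2 - 2*v - 48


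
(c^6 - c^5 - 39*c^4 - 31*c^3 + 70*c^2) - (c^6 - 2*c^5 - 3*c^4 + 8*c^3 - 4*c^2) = c^5 - 36*c^4 - 39*c^3 + 74*c^2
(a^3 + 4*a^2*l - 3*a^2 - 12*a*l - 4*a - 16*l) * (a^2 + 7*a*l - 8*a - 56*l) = a^5 + 11*a^4*l - 11*a^4 + 28*a^3*l^2 - 121*a^3*l + 20*a^3 - 308*a^2*l^2 + 220*a^2*l + 32*a^2 + 560*a*l^2 + 352*a*l + 896*l^2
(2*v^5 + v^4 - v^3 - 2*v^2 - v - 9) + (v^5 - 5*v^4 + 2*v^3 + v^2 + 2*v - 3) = 3*v^5 - 4*v^4 + v^3 - v^2 + v - 12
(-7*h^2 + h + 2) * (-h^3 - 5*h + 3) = 7*h^5 - h^4 + 33*h^3 - 26*h^2 - 7*h + 6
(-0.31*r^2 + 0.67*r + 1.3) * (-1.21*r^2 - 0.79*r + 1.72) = 0.3751*r^4 - 0.5658*r^3 - 2.6355*r^2 + 0.1254*r + 2.236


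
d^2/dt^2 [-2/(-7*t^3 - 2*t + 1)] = 4*(-21*t*(7*t^3 + 2*t - 1) + (21*t^2 + 2)^2)/(7*t^3 + 2*t - 1)^3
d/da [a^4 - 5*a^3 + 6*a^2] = a*(4*a^2 - 15*a + 12)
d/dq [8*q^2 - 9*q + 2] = 16*q - 9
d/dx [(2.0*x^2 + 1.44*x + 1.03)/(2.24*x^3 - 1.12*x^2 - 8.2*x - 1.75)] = (-4.48*x^4 - 6.4512*x^3 - 21.7088*x^2 - 4.6928*x + 5.926)/(5.0176*x^6 - 5.0176*x^5 - 35.4816*x^4 + 10.528*x^3 + 71.16*x^2 + 28.7*x + 3.0625)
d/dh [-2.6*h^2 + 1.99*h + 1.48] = 1.99 - 5.2*h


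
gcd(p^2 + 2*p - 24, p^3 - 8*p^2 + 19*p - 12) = p - 4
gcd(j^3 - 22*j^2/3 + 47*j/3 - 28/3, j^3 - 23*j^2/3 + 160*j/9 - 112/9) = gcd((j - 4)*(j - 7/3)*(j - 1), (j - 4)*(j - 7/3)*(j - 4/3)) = j^2 - 19*j/3 + 28/3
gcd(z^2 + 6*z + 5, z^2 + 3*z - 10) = z + 5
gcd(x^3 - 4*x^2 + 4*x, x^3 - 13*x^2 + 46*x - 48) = x - 2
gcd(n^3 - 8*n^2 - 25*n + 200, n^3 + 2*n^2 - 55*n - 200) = n^2 - 3*n - 40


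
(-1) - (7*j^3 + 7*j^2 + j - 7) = -7*j^3 - 7*j^2 - j + 6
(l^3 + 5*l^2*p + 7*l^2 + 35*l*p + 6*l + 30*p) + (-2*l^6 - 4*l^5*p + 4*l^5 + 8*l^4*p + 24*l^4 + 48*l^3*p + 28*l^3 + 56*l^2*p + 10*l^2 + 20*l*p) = -2*l^6 - 4*l^5*p + 4*l^5 + 8*l^4*p + 24*l^4 + 48*l^3*p + 29*l^3 + 61*l^2*p + 17*l^2 + 55*l*p + 6*l + 30*p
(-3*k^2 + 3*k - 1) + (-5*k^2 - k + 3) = -8*k^2 + 2*k + 2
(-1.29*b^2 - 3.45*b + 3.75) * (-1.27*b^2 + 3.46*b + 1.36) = 1.6383*b^4 - 0.0819000000000001*b^3 - 18.4539*b^2 + 8.283*b + 5.1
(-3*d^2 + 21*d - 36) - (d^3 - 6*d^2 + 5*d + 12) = -d^3 + 3*d^2 + 16*d - 48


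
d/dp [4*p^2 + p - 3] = 8*p + 1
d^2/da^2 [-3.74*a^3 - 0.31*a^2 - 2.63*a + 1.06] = -22.44*a - 0.62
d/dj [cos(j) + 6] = -sin(j)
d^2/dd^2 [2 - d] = 0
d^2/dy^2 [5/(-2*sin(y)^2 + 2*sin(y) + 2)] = 5*(-4*sin(y)^4 + 3*sin(y)^3 + sin(y)^2 - 5*sin(y) + 4)/(2*(sin(y) + cos(y)^2)^3)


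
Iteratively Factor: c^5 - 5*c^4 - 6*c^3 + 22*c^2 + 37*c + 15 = (c + 1)*(c^4 - 6*c^3 + 22*c + 15) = (c - 3)*(c + 1)*(c^3 - 3*c^2 - 9*c - 5) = (c - 5)*(c - 3)*(c + 1)*(c^2 + 2*c + 1) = (c - 5)*(c - 3)*(c + 1)^2*(c + 1)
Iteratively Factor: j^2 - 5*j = (j - 5)*(j)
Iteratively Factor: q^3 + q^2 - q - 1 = (q - 1)*(q^2 + 2*q + 1) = (q - 1)*(q + 1)*(q + 1)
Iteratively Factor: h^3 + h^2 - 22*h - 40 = (h + 2)*(h^2 - h - 20) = (h + 2)*(h + 4)*(h - 5)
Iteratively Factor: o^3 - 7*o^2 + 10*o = (o)*(o^2 - 7*o + 10) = o*(o - 2)*(o - 5)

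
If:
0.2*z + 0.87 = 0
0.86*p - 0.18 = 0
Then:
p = 0.21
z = -4.35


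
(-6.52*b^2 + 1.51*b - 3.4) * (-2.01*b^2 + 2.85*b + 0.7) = 13.1052*b^4 - 21.6171*b^3 + 6.5735*b^2 - 8.633*b - 2.38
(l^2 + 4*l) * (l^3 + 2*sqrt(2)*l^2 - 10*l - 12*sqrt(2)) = l^5 + 2*sqrt(2)*l^4 + 4*l^4 - 10*l^3 + 8*sqrt(2)*l^3 - 40*l^2 - 12*sqrt(2)*l^2 - 48*sqrt(2)*l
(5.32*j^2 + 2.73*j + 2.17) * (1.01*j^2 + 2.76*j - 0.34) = 5.3732*j^4 + 17.4405*j^3 + 7.9177*j^2 + 5.061*j - 0.7378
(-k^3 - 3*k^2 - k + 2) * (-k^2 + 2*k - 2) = k^5 + k^4 - 3*k^3 + 2*k^2 + 6*k - 4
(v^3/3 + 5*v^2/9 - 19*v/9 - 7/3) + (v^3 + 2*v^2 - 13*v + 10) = 4*v^3/3 + 23*v^2/9 - 136*v/9 + 23/3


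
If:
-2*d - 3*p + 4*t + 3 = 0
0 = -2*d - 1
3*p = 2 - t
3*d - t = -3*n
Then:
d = -1/2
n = 11/30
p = 4/5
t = -2/5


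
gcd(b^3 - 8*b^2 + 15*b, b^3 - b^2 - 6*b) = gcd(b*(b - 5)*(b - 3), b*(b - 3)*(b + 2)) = b^2 - 3*b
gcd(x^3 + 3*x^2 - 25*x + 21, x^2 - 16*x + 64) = 1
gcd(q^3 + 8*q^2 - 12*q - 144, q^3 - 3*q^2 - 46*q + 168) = q - 4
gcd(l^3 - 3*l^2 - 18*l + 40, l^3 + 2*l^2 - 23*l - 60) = l^2 - l - 20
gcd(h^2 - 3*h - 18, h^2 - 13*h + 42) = h - 6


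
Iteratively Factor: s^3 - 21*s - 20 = (s + 4)*(s^2 - 4*s - 5) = (s + 1)*(s + 4)*(s - 5)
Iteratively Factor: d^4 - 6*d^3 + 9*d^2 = (d - 3)*(d^3 - 3*d^2) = d*(d - 3)*(d^2 - 3*d) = d^2*(d - 3)*(d - 3)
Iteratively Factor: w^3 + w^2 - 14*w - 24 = (w - 4)*(w^2 + 5*w + 6) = (w - 4)*(w + 3)*(w + 2)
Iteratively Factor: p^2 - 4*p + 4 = (p - 2)*(p - 2)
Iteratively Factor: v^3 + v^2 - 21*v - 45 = (v - 5)*(v^2 + 6*v + 9) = (v - 5)*(v + 3)*(v + 3)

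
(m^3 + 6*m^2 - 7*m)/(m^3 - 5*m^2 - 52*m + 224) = m*(m - 1)/(m^2 - 12*m + 32)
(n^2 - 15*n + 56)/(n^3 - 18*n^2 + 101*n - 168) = 1/(n - 3)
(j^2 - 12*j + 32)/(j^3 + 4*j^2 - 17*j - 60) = (j - 8)/(j^2 + 8*j + 15)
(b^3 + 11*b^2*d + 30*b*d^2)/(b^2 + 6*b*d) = b + 5*d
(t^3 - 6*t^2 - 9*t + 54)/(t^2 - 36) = (t^2 - 9)/(t + 6)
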